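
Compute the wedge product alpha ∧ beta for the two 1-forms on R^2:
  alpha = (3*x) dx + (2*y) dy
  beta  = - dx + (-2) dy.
alpha ∧ beta = (-6*x + 2*y) dx ∧ dy

Distribute the wedge, using dx_i ∧ dx_j = -dx_j ∧ dx_i and dx_i ∧ dx_i = 0. For each pair (i, j) with i < j, the coefficient of dx_i ∧ dx_j in alpha ∧ beta is (alpha_i * beta_j - alpha_j * beta_i). Collecting: alpha ∧ beta = (-6*x + 2*y) dx ∧ dy.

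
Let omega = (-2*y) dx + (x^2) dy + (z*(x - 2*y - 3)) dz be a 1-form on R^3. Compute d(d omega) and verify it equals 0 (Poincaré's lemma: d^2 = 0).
d(d omega) = 0

Step 1: d omega = sum_{i<j} (∂f_j/∂x_i - ∂f_i/∂x_j) dx_i ∧ dx_j:
  coeff of dx ∧ dy: 2*x + 2
  coeff of dx ∧ dz: z
  coeff of dy ∧ dz: -2*z
Step 2: Apply d again to each 2-form coefficient. The only possible 3-form in R^3 is dx ∧ dy ∧ dz, with coefficient
  ∂(coeff of dy∧dz)/∂x - ∂(coeff of dx∧dz)/∂y + ∂(coeff of dx∧dy)/∂z
  = ∂/∂x (-2*z) - ∂/∂y (z) + ∂/∂z (2*x + 2).
Each of these terms simplifies to sums of mixed partials that cancel in pairs. The result is 0 (by equality of mixed partials for smooth functions — Schwarz / Clairaut).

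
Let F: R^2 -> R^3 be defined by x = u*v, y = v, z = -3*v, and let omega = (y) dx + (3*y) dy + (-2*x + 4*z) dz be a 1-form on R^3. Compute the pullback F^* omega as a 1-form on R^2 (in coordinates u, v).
F^* omega = (v^2) du + (v*(7*u + 39)) dv

Using F^*(f dg) = (f ∘ F) d(g ∘ F), substitute each coordinate x_i by F_i(u, v) in f_i, and replace dx_i by d F_i = (∂F_i/∂u) du + (∂F_i/∂v) dv.
  For the x component: f_1(F) = v; d F_1 = (v) du + (u) dv
  For the y component: f_2(F) = 3*v; d F_2 = (0) du + (1) dv
  For the z component: f_3(F) = 2*v*(-u - 6); d F_3 = (0) du + (-3) dv
Combining and collecting du, dv coefficients:
  coeff of du: v^2
  coeff of dv: v*(7*u + 39)
F^* omega = (v^2) du + (v*(7*u + 39)) dv.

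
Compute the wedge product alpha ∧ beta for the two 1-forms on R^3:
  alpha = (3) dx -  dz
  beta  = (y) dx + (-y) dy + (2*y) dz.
alpha ∧ beta = (-3*y) dx ∧ dy + (7*y) dx ∧ dz + (-y) dy ∧ dz

Distribute the wedge, using dx_i ∧ dx_j = -dx_j ∧ dx_i and dx_i ∧ dx_i = 0. For each pair (i, j) with i < j, the coefficient of dx_i ∧ dx_j in alpha ∧ beta is (alpha_i * beta_j - alpha_j * beta_i). Collecting: alpha ∧ beta = (-3*y) dx ∧ dy + (7*y) dx ∧ dz + (-y) dy ∧ dz.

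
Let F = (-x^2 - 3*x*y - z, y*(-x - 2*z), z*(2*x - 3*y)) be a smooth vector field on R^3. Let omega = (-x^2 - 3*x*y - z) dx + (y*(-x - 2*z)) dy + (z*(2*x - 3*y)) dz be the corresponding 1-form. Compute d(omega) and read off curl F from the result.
d(omega) = (2*y - 3*z) dy ∧ dz + (-2*z - 1) dz ∧ dx + (3*x - y) dx ∧ dy; curl F = (2*y - 3*z, -2*z - 1, 3*x - y)

d omega = sum_{i<j} (∂f_j/∂x_i - ∂f_i/∂x_j) dx_i ∧ dx_j. Under the identification (dy ∧ dz, dz ∧ dx, dx ∧ dy) ↔ (e_x, e_y, e_z), the coefficients are exactly the components of curl F. Compute:
  ∂R/∂y - ∂Q/∂z = (-3*z) - (-2*y) = 2*y - 3*z
  ∂P/∂z - ∂R/∂x = (-1) - (2*z) = -2*z - 1
  ∂Q/∂x - ∂P/∂y = (-y) - (-3*x) = 3*x - y.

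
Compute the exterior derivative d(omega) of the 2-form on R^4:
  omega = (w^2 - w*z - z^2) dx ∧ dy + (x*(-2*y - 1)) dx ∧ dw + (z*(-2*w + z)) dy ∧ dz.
d(omega) = (-w - 2*z) dx ∧ dy ∧ dz + (2*w + 2*x - z) dx ∧ dy ∧ dw + (-2*z) dy ∧ dz ∧ dw

For a 2-form omega = sum_{i<j} g_{ij} dx_i ∧ dx_j, the exterior derivative is
  d(omega) = sum_{i<j} d(g_{ij}) ∧ dx_i ∧ dx_j = sum_{i<j, k} (∂g_{ij}/∂x_k) dx_k ∧ dx_i ∧ dx_j.
Expand each term, using dx_k ∧ dx_i ∧ dx_j = sgn(permutation) dx_{(a)} ∧ dx_{(b)} ∧ dx_{(c)} with (a < b < c) sorted:
  d(w^2 - w*z - z^2) includes (∂/∂z)(w^2 - w*z - z^2) dz = (-w - 2*z) dz, which multiplied by dx ∧ dy gives (-w - 2*z) dx ∧ dy ∧ dz
  d(w^2 - w*z - z^2) includes (∂/∂w)(w^2 - w*z - z^2) dw = (2*w - z) dw, which multiplied by dx ∧ dy gives (2*w - z) dx ∧ dy ∧ dw
  d(x*(-2*y - 1)) includes (∂/∂y)(x*(-2*y - 1)) dy = (-2*x) dy, which multiplied by dx ∧ dw gives (2*x) dx ∧ dy ∧ dw
  d(z*(-2*w + z)) includes (∂/∂w)(z*(-2*w + z)) dw = (-2*z) dw, which multiplied by dy ∧ dz gives (-2*z) dy ∧ dz ∧ dw
Collecting like 3-forms: d(omega) = (-w - 2*z) dx ∧ dy ∧ dz + (2*w + 2*x - z) dx ∧ dy ∧ dw + (-2*z) dy ∧ dz ∧ dw.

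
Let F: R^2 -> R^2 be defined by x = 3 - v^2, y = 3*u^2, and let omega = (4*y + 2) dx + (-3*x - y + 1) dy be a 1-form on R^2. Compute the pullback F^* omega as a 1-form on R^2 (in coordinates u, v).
F^* omega = (6*u*(-3*u^2 + 3*v^2 - 8)) du + (4*v*(-6*u^2 - 1)) dv

Using F^*(f dg) = (f ∘ F) d(g ∘ F), substitute each coordinate x_i by F_i(u, v) in f_i, and replace dx_i by d F_i = (∂F_i/∂u) du + (∂F_i/∂v) dv.
  For the x component: f_1(F) = 12*u^2 + 2; d F_1 = (0) du + (-2*v) dv
  For the y component: f_2(F) = -3*u^2 + 3*v^2 - 8; d F_2 = (6*u) du + (0) dv
Combining and collecting du, dv coefficients:
  coeff of du: 6*u*(-3*u^2 + 3*v^2 - 8)
  coeff of dv: 4*v*(-6*u^2 - 1)
F^* omega = (6*u*(-3*u^2 + 3*v^2 - 8)) du + (4*v*(-6*u^2 - 1)) dv.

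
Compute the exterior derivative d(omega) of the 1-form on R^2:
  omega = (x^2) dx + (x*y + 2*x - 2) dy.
d(omega) = (y + 2) dx ∧ dy

For a 1-form omega = sum_i f_i dx_i, the exterior derivative is
  d(omega) = sum_{i < j} (∂f_j/∂x_i - ∂f_i/∂x_j) dx_i ∧ dx_j.
  coefficient of dx ∧ dy: ∂f_2/∂x - ∂f_1/∂y = ∂(x*y + 2*x - 2)/∂x - ∂(x^2)/∂y = y + 2
Assembling: d(omega) = (y + 2) dx ∧ dy.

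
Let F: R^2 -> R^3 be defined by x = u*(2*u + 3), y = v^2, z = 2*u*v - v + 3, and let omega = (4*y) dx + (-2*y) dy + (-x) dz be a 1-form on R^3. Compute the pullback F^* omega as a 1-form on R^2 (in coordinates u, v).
F^* omega = (2*v*(-2*u^2 + 8*u*v - 3*u + 6*v)) du + (-4*u^3 - 4*u^2 + 3*u - 4*v^3) dv

Using F^*(f dg) = (f ∘ F) d(g ∘ F), substitute each coordinate x_i by F_i(u, v) in f_i, and replace dx_i by d F_i = (∂F_i/∂u) du + (∂F_i/∂v) dv.
  For the x component: f_1(F) = 4*v^2; d F_1 = (4*u + 3) du + (0) dv
  For the y component: f_2(F) = -2*v^2; d F_2 = (0) du + (2*v) dv
  For the z component: f_3(F) = u*(-2*u - 3); d F_3 = (2*v) du + (2*u - 1) dv
Combining and collecting du, dv coefficients:
  coeff of du: 2*v*(-2*u^2 + 8*u*v - 3*u + 6*v)
  coeff of dv: -4*u^3 - 4*u^2 + 3*u - 4*v^3
F^* omega = (2*v*(-2*u^2 + 8*u*v - 3*u + 6*v)) du + (-4*u^3 - 4*u^2 + 3*u - 4*v^3) dv.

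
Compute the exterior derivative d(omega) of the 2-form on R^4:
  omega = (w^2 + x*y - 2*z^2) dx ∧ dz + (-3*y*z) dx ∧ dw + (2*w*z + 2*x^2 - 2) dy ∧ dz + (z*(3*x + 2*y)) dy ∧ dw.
d(omega) = (3*x) dx ∧ dy ∧ dz + (2*w + 3*y) dx ∧ dz ∧ dw + (6*z) dx ∧ dy ∧ dw + (-3*x - 2*y + 2*z) dy ∧ dz ∧ dw

For a 2-form omega = sum_{i<j} g_{ij} dx_i ∧ dx_j, the exterior derivative is
  d(omega) = sum_{i<j} d(g_{ij}) ∧ dx_i ∧ dx_j = sum_{i<j, k} (∂g_{ij}/∂x_k) dx_k ∧ dx_i ∧ dx_j.
Expand each term, using dx_k ∧ dx_i ∧ dx_j = sgn(permutation) dx_{(a)} ∧ dx_{(b)} ∧ dx_{(c)} with (a < b < c) sorted:
  d(w^2 + x*y - 2*z^2) includes (∂/∂y)(w^2 + x*y - 2*z^2) dy = (x) dy, which multiplied by dx ∧ dz gives (-x) dx ∧ dy ∧ dz
  d(w^2 + x*y - 2*z^2) includes (∂/∂w)(w^2 + x*y - 2*z^2) dw = (2*w) dw, which multiplied by dx ∧ dz gives (2*w) dx ∧ dz ∧ dw
  d(-3*y*z) includes (∂/∂y)(-3*y*z) dy = (-3*z) dy, which multiplied by dx ∧ dw gives (3*z) dx ∧ dy ∧ dw
  d(-3*y*z) includes (∂/∂z)(-3*y*z) dz = (-3*y) dz, which multiplied by dx ∧ dw gives (3*y) dx ∧ dz ∧ dw
  d(2*w*z + 2*x^2 - 2) includes (∂/∂x)(2*w*z + 2*x^2 - 2) dx = (4*x) dx, which multiplied by dy ∧ dz gives (4*x) dx ∧ dy ∧ dz
  d(2*w*z + 2*x^2 - 2) includes (∂/∂w)(2*w*z + 2*x^2 - 2) dw = (2*z) dw, which multiplied by dy ∧ dz gives (2*z) dy ∧ dz ∧ dw
  d(z*(3*x + 2*y)) includes (∂/∂x)(z*(3*x + 2*y)) dx = (3*z) dx, which multiplied by dy ∧ dw gives (3*z) dx ∧ dy ∧ dw
  d(z*(3*x + 2*y)) includes (∂/∂z)(z*(3*x + 2*y)) dz = (3*x + 2*y) dz, which multiplied by dy ∧ dw gives (-3*x - 2*y) dy ∧ dz ∧ dw
Collecting like 3-forms: d(omega) = (3*x) dx ∧ dy ∧ dz + (2*w + 3*y) dx ∧ dz ∧ dw + (6*z) dx ∧ dy ∧ dw + (-3*x - 2*y + 2*z) dy ∧ dz ∧ dw.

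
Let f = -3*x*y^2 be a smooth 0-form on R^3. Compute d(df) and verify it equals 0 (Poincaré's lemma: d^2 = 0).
d(df) = 0

Step 1: df = sum_i (∂f/∂x_i) dx_i = (-3*y^2) dx + (-6*x*y) dy + (0) dz.
Step 2: Apply d again. Using the 1-form formula, the coefficient of dx ∧ dy in d(df) is ∂^2 f/∂x ∂y - ∂^2 f/∂y ∂x = (-6*y) - (-6*y) = 0 (equality of mixed partials for smooth f).
Similarly for dx ∧ dz and dy ∧ dz — all coefficients vanish. So d(df) = 0.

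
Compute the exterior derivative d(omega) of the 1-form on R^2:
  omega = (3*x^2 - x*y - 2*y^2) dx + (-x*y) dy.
d(omega) = (x + 3*y) dx ∧ dy

For a 1-form omega = sum_i f_i dx_i, the exterior derivative is
  d(omega) = sum_{i < j} (∂f_j/∂x_i - ∂f_i/∂x_j) dx_i ∧ dx_j.
  coefficient of dx ∧ dy: ∂f_2/∂x - ∂f_1/∂y = ∂(-x*y)/∂x - ∂(3*x^2 - x*y - 2*y^2)/∂y = x + 3*y
Assembling: d(omega) = (x + 3*y) dx ∧ dy.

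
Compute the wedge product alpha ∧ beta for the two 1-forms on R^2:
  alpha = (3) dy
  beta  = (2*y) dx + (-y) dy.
alpha ∧ beta = (-6*y) dx ∧ dy

Distribute the wedge, using dx_i ∧ dx_j = -dx_j ∧ dx_i and dx_i ∧ dx_i = 0. For each pair (i, j) with i < j, the coefficient of dx_i ∧ dx_j in alpha ∧ beta is (alpha_i * beta_j - alpha_j * beta_i). Collecting: alpha ∧ beta = (-6*y) dx ∧ dy.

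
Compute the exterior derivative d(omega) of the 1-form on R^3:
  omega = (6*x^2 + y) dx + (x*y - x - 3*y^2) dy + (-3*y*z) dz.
d(omega) = (y - 2) dx ∧ dy + (-3*z) dy ∧ dz

For a 1-form omega = sum_i f_i dx_i, the exterior derivative is
  d(omega) = sum_{i < j} (∂f_j/∂x_i - ∂f_i/∂x_j) dx_i ∧ dx_j.
  coefficient of dx ∧ dy: ∂f_2/∂x - ∂f_1/∂y = ∂(x*y - x - 3*y^2)/∂x - ∂(6*x^2 + y)/∂y = y - 2
  coefficient of dy ∧ dz: ∂f_3/∂y - ∂f_2/∂z = ∂(-3*y*z)/∂y - ∂(x*y - x - 3*y^2)/∂z = -3*z
Assembling: d(omega) = (y - 2) dx ∧ dy + (-3*z) dy ∧ dz.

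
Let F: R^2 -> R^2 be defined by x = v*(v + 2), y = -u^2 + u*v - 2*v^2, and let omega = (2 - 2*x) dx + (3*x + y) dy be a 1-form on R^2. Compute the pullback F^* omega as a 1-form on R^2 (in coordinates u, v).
F^* omega = (2*u^3 - 3*u^2*v - u*v^2 - 12*u*v + v^3 + 6*v^2) du + (-u^3 + 5*u^2*v - 3*u*v^2 + 6*u*v - 8*v^3 - 36*v^2 - 4*v + 4) dv

Using F^*(f dg) = (f ∘ F) d(g ∘ F), substitute each coordinate x_i by F_i(u, v) in f_i, and replace dx_i by d F_i = (∂F_i/∂u) du + (∂F_i/∂v) dv.
  For the x component: f_1(F) = -2*v^2 - 4*v + 2; d F_1 = (0) du + (2*v + 2) dv
  For the y component: f_2(F) = -u^2 + u*v + v^2 + 6*v; d F_2 = (-2*u + v) du + (u - 4*v) dv
Combining and collecting du, dv coefficients:
  coeff of du: 2*u^3 - 3*u^2*v - u*v^2 - 12*u*v + v^3 + 6*v^2
  coeff of dv: -u^3 + 5*u^2*v - 3*u*v^2 + 6*u*v - 8*v^3 - 36*v^2 - 4*v + 4
F^* omega = (2*u^3 - 3*u^2*v - u*v^2 - 12*u*v + v^3 + 6*v^2) du + (-u^3 + 5*u^2*v - 3*u*v^2 + 6*u*v - 8*v^3 - 36*v^2 - 4*v + 4) dv.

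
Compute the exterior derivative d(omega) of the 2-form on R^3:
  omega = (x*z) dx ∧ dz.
d(omega) = 0

For a 2-form omega = sum_{i<j} g_{ij} dx_i ∧ dx_j, the exterior derivative is
  d(omega) = sum_{i<j} d(g_{ij}) ∧ dx_i ∧ dx_j = sum_{i<j, k} (∂g_{ij}/∂x_k) dx_k ∧ dx_i ∧ dx_j.
Expand each term, using dx_k ∧ dx_i ∧ dx_j = sgn(permutation) dx_{(a)} ∧ dx_{(b)} ∧ dx_{(c)} with (a < b < c) sorted:

Collecting like 3-forms: d(omega) = 0.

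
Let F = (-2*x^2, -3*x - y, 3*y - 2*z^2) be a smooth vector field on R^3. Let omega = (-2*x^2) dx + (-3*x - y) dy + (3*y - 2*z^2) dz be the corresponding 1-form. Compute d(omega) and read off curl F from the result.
d(omega) = (3) dy ∧ dz + (0) dz ∧ dx + (-3) dx ∧ dy; curl F = (3, 0, -3)

d omega = sum_{i<j} (∂f_j/∂x_i - ∂f_i/∂x_j) dx_i ∧ dx_j. Under the identification (dy ∧ dz, dz ∧ dx, dx ∧ dy) ↔ (e_x, e_y, e_z), the coefficients are exactly the components of curl F. Compute:
  ∂R/∂y - ∂Q/∂z = (3) - (0) = 3
  ∂P/∂z - ∂R/∂x = (0) - (0) = 0
  ∂Q/∂x - ∂P/∂y = (-3) - (0) = -3.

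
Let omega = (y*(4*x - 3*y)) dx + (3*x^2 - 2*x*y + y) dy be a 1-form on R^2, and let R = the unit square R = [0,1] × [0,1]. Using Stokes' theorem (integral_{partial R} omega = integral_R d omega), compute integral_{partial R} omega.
integral_(partial R) omega = 3

Stokes: integral_partial_R omega = integral_R d omega with d omega = (∂Q/∂x - ∂P/∂y) dx ∧ dy.
  ∂Q/∂x = 6*x - 2*y
  ∂P/∂y = 4*x - 6*y
  integrand = ∂Q/∂x - ∂P/∂y = 2*x + 4*y.
Integrating over R: integral_0^1 integral_0^1 (2*x + 4*y) dx dy = 3.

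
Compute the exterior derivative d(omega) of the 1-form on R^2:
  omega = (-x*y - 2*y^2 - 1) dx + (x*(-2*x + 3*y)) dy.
d(omega) = (-3*x + 7*y) dx ∧ dy

For a 1-form omega = sum_i f_i dx_i, the exterior derivative is
  d(omega) = sum_{i < j} (∂f_j/∂x_i - ∂f_i/∂x_j) dx_i ∧ dx_j.
  coefficient of dx ∧ dy: ∂f_2/∂x - ∂f_1/∂y = ∂(x*(-2*x + 3*y))/∂x - ∂(-x*y - 2*y^2 - 1)/∂y = -3*x + 7*y
Assembling: d(omega) = (-3*x + 7*y) dx ∧ dy.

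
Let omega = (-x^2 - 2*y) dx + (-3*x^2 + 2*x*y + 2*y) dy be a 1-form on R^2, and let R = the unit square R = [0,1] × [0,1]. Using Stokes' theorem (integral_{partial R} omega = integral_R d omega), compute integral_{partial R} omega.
integral_(partial R) omega = 0

Stokes: integral_partial_R omega = integral_R d omega with d omega = (∂Q/∂x - ∂P/∂y) dx ∧ dy.
  ∂Q/∂x = -6*x + 2*y
  ∂P/∂y = -2
  integrand = ∂Q/∂x - ∂P/∂y = -6*x + 2*y + 2.
Integrating over R: integral_0^1 integral_0^1 (-6*x + 2*y + 2) dx dy = 0.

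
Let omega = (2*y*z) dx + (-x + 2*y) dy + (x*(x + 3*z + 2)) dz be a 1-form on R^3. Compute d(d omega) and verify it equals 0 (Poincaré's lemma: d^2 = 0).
d(d omega) = 0

Step 1: d omega = sum_{i<j} (∂f_j/∂x_i - ∂f_i/∂x_j) dx_i ∧ dx_j:
  coeff of dx ∧ dy: -2*z - 1
  coeff of dx ∧ dz: 2*x - 2*y + 3*z + 2
  coeff of dy ∧ dz: 0
Step 2: Apply d again to each 2-form coefficient. The only possible 3-form in R^3 is dx ∧ dy ∧ dz, with coefficient
  ∂(coeff of dy∧dz)/∂x - ∂(coeff of dx∧dz)/∂y + ∂(coeff of dx∧dy)/∂z
  = ∂/∂x (0) - ∂/∂y (2*x - 2*y + 3*z + 2) + ∂/∂z (-2*z - 1).
Each of these terms simplifies to sums of mixed partials that cancel in pairs. The result is 0 (by equality of mixed partials for smooth functions — Schwarz / Clairaut).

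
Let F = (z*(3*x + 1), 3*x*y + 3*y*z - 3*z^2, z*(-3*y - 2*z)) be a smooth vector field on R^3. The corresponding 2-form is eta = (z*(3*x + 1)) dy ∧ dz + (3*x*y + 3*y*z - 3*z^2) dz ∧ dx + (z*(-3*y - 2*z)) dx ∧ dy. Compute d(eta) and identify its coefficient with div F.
d(eta) = (3*x - 3*y + 2*z) dx ∧ dy ∧ dz; div F = 3*x - 3*y + 2*z

For a 2-form in R^3 of the form above, applying d gives a 3-form with coefficient ∂P/∂x + ∂Q/∂y + ∂R/∂z:
  ∂P/∂x = 3*z
  ∂Q/∂y = 3*x + 3*z
  ∂R/∂z = -3*y - 4*z
Sum = 3*x - 3*y + 2*z, which is exactly div F.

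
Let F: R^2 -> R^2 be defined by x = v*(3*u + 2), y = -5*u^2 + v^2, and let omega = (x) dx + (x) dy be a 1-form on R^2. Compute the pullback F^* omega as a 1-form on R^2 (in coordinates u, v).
F^* omega = (v*(-30*u^2 + 9*u*v - 20*u + 6*v)) du + (v*(9*u^2 + 6*u*v + 12*u + 4*v + 4)) dv

Using F^*(f dg) = (f ∘ F) d(g ∘ F), substitute each coordinate x_i by F_i(u, v) in f_i, and replace dx_i by d F_i = (∂F_i/∂u) du + (∂F_i/∂v) dv.
  For the x component: f_1(F) = v*(3*u + 2); d F_1 = (3*v) du + (3*u + 2) dv
  For the y component: f_2(F) = v*(3*u + 2); d F_2 = (-10*u) du + (2*v) dv
Combining and collecting du, dv coefficients:
  coeff of du: v*(-30*u^2 + 9*u*v - 20*u + 6*v)
  coeff of dv: v*(9*u^2 + 6*u*v + 12*u + 4*v + 4)
F^* omega = (v*(-30*u^2 + 9*u*v - 20*u + 6*v)) du + (v*(9*u^2 + 6*u*v + 12*u + 4*v + 4)) dv.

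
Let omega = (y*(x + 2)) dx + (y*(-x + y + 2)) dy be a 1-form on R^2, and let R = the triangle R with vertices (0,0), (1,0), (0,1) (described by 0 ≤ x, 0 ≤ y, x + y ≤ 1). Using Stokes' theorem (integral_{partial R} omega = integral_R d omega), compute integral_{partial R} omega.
integral_(partial R) omega = -4/3

Stokes: integral_partial_R omega = integral_R d omega with d omega = (∂Q/∂x - ∂P/∂y) dx ∧ dy.
  ∂Q/∂x = -y
  ∂P/∂y = x + 2
  integrand = ∂Q/∂x - ∂P/∂y = -x - y - 2.
Integrating over R: integral_0^1 integral_0^{1-x} (-x - y - 2) dy dx = -4/3.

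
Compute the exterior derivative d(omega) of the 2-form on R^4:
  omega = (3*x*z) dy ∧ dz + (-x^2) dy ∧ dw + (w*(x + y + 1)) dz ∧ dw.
d(omega) = (3*z) dx ∧ dy ∧ dz + (-2*x) dx ∧ dy ∧ dw + (w) dx ∧ dz ∧ dw + (w) dy ∧ dz ∧ dw

For a 2-form omega = sum_{i<j} g_{ij} dx_i ∧ dx_j, the exterior derivative is
  d(omega) = sum_{i<j} d(g_{ij}) ∧ dx_i ∧ dx_j = sum_{i<j, k} (∂g_{ij}/∂x_k) dx_k ∧ dx_i ∧ dx_j.
Expand each term, using dx_k ∧ dx_i ∧ dx_j = sgn(permutation) dx_{(a)} ∧ dx_{(b)} ∧ dx_{(c)} with (a < b < c) sorted:
  d(3*x*z) includes (∂/∂x)(3*x*z) dx = (3*z) dx, which multiplied by dy ∧ dz gives (3*z) dx ∧ dy ∧ dz
  d(-x^2) includes (∂/∂x)(-x^2) dx = (-2*x) dx, which multiplied by dy ∧ dw gives (-2*x) dx ∧ dy ∧ dw
  d(w*(x + y + 1)) includes (∂/∂x)(w*(x + y + 1)) dx = (w) dx, which multiplied by dz ∧ dw gives (w) dx ∧ dz ∧ dw
  d(w*(x + y + 1)) includes (∂/∂y)(w*(x + y + 1)) dy = (w) dy, which multiplied by dz ∧ dw gives (w) dy ∧ dz ∧ dw
Collecting like 3-forms: d(omega) = (3*z) dx ∧ dy ∧ dz + (-2*x) dx ∧ dy ∧ dw + (w) dx ∧ dz ∧ dw + (w) dy ∧ dz ∧ dw.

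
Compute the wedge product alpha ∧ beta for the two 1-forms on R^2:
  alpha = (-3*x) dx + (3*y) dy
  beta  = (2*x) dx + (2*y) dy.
alpha ∧ beta = (-12*x*y) dx ∧ dy

Distribute the wedge, using dx_i ∧ dx_j = -dx_j ∧ dx_i and dx_i ∧ dx_i = 0. For each pair (i, j) with i < j, the coefficient of dx_i ∧ dx_j in alpha ∧ beta is (alpha_i * beta_j - alpha_j * beta_i). Collecting: alpha ∧ beta = (-12*x*y) dx ∧ dy.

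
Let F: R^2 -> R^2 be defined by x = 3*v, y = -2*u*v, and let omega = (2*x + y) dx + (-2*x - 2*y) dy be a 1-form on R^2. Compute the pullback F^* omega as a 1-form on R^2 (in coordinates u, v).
F^* omega = (v^2*(12 - 8*u)) du + (2*v*(-4*u^2 + 3*u + 9)) dv

Using F^*(f dg) = (f ∘ F) d(g ∘ F), substitute each coordinate x_i by F_i(u, v) in f_i, and replace dx_i by d F_i = (∂F_i/∂u) du + (∂F_i/∂v) dv.
  For the x component: f_1(F) = 2*v*(3 - u); d F_1 = (0) du + (3) dv
  For the y component: f_2(F) = 2*v*(2*u - 3); d F_2 = (-2*v) du + (-2*u) dv
Combining and collecting du, dv coefficients:
  coeff of du: v^2*(12 - 8*u)
  coeff of dv: 2*v*(-4*u^2 + 3*u + 9)
F^* omega = (v^2*(12 - 8*u)) du + (2*v*(-4*u^2 + 3*u + 9)) dv.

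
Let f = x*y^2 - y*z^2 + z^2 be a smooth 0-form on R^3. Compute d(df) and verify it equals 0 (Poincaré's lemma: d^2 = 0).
d(df) = 0

Step 1: df = sum_i (∂f/∂x_i) dx_i = (y^2) dx + (2*x*y - z^2) dy + (2*z*(1 - y)) dz.
Step 2: Apply d again. Using the 1-form formula, the coefficient of dx ∧ dy in d(df) is ∂^2 f/∂x ∂y - ∂^2 f/∂y ∂x = (2*y) - (2*y) = 0 (equality of mixed partials for smooth f).
Similarly for dx ∧ dz and dy ∧ dz — all coefficients vanish. So d(df) = 0.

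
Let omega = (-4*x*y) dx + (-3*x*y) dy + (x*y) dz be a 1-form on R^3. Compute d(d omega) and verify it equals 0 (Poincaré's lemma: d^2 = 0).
d(d omega) = 0

Step 1: d omega = sum_{i<j} (∂f_j/∂x_i - ∂f_i/∂x_j) dx_i ∧ dx_j:
  coeff of dx ∧ dy: 4*x - 3*y
  coeff of dx ∧ dz: y
  coeff of dy ∧ dz: x
Step 2: Apply d again to each 2-form coefficient. The only possible 3-form in R^3 is dx ∧ dy ∧ dz, with coefficient
  ∂(coeff of dy∧dz)/∂x - ∂(coeff of dx∧dz)/∂y + ∂(coeff of dx∧dy)/∂z
  = ∂/∂x (x) - ∂/∂y (y) + ∂/∂z (4*x - 3*y).
Each of these terms simplifies to sums of mixed partials that cancel in pairs. The result is 0 (by equality of mixed partials for smooth functions — Schwarz / Clairaut).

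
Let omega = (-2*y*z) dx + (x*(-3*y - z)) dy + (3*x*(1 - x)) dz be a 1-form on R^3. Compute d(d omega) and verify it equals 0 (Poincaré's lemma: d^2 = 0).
d(d omega) = 0

Step 1: d omega = sum_{i<j} (∂f_j/∂x_i - ∂f_i/∂x_j) dx_i ∧ dx_j:
  coeff of dx ∧ dy: -3*y + z
  coeff of dx ∧ dz: -6*x + 2*y + 3
  coeff of dy ∧ dz: x
Step 2: Apply d again to each 2-form coefficient. The only possible 3-form in R^3 is dx ∧ dy ∧ dz, with coefficient
  ∂(coeff of dy∧dz)/∂x - ∂(coeff of dx∧dz)/∂y + ∂(coeff of dx∧dy)/∂z
  = ∂/∂x (x) - ∂/∂y (-6*x + 2*y + 3) + ∂/∂z (-3*y + z).
Each of these terms simplifies to sums of mixed partials that cancel in pairs. The result is 0 (by equality of mixed partials for smooth functions — Schwarz / Clairaut).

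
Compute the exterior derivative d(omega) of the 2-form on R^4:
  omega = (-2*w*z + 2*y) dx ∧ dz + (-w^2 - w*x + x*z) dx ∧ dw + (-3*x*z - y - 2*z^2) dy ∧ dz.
d(omega) = (-3*z - 2) dx ∧ dy ∧ dz + (-x - 2*z) dx ∧ dz ∧ dw

For a 2-form omega = sum_{i<j} g_{ij} dx_i ∧ dx_j, the exterior derivative is
  d(omega) = sum_{i<j} d(g_{ij}) ∧ dx_i ∧ dx_j = sum_{i<j, k} (∂g_{ij}/∂x_k) dx_k ∧ dx_i ∧ dx_j.
Expand each term, using dx_k ∧ dx_i ∧ dx_j = sgn(permutation) dx_{(a)} ∧ dx_{(b)} ∧ dx_{(c)} with (a < b < c) sorted:
  d(-2*w*z + 2*y) includes (∂/∂y)(-2*w*z + 2*y) dy = (2) dy, which multiplied by dx ∧ dz gives (-2) dx ∧ dy ∧ dz
  d(-2*w*z + 2*y) includes (∂/∂w)(-2*w*z + 2*y) dw = (-2*z) dw, which multiplied by dx ∧ dz gives (-2*z) dx ∧ dz ∧ dw
  d(-w^2 - w*x + x*z) includes (∂/∂z)(-w^2 - w*x + x*z) dz = (x) dz, which multiplied by dx ∧ dw gives (-x) dx ∧ dz ∧ dw
  d(-3*x*z - y - 2*z^2) includes (∂/∂x)(-3*x*z - y - 2*z^2) dx = (-3*z) dx, which multiplied by dy ∧ dz gives (-3*z) dx ∧ dy ∧ dz
Collecting like 3-forms: d(omega) = (-3*z - 2) dx ∧ dy ∧ dz + (-x - 2*z) dx ∧ dz ∧ dw.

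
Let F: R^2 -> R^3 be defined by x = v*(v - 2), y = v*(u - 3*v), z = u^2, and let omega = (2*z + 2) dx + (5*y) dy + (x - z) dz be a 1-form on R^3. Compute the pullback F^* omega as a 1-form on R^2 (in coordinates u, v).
F^* omega = (-2*u^3 + 7*u*v^2 - 4*u*v - 15*v^3) du + (9*u^2*v - 4*u^2 - 45*u*v^2 + 90*v^3 + 4*v - 4) dv

Using F^*(f dg) = (f ∘ F) d(g ∘ F), substitute each coordinate x_i by F_i(u, v) in f_i, and replace dx_i by d F_i = (∂F_i/∂u) du + (∂F_i/∂v) dv.
  For the x component: f_1(F) = 2*u^2 + 2; d F_1 = (0) du + (2*v - 2) dv
  For the y component: f_2(F) = 5*v*(u - 3*v); d F_2 = (v) du + (u - 6*v) dv
  For the z component: f_3(F) = -u^2 + v^2 - 2*v; d F_3 = (2*u) du + (0) dv
Combining and collecting du, dv coefficients:
  coeff of du: -2*u^3 + 7*u*v^2 - 4*u*v - 15*v^3
  coeff of dv: 9*u^2*v - 4*u^2 - 45*u*v^2 + 90*v^3 + 4*v - 4
F^* omega = (-2*u^3 + 7*u*v^2 - 4*u*v - 15*v^3) du + (9*u^2*v - 4*u^2 - 45*u*v^2 + 90*v^3 + 4*v - 4) dv.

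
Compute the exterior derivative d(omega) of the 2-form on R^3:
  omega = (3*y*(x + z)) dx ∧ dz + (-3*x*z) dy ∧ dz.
d(omega) = (-3*x - 6*z) dx ∧ dy ∧ dz

For a 2-form omega = sum_{i<j} g_{ij} dx_i ∧ dx_j, the exterior derivative is
  d(omega) = sum_{i<j} d(g_{ij}) ∧ dx_i ∧ dx_j = sum_{i<j, k} (∂g_{ij}/∂x_k) dx_k ∧ dx_i ∧ dx_j.
Expand each term, using dx_k ∧ dx_i ∧ dx_j = sgn(permutation) dx_{(a)} ∧ dx_{(b)} ∧ dx_{(c)} with (a < b < c) sorted:
  d(3*y*(x + z)) includes (∂/∂y)(3*y*(x + z)) dy = (3*x + 3*z) dy, which multiplied by dx ∧ dz gives (-3*x - 3*z) dx ∧ dy ∧ dz
  d(-3*x*z) includes (∂/∂x)(-3*x*z) dx = (-3*z) dx, which multiplied by dy ∧ dz gives (-3*z) dx ∧ dy ∧ dz
Collecting like 3-forms: d(omega) = (-3*x - 6*z) dx ∧ dy ∧ dz.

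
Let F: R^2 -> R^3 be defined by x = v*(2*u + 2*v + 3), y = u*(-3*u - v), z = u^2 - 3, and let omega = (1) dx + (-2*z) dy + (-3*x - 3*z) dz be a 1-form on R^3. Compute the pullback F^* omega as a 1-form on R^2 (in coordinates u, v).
F^* omega = (6*u^3 - 10*u^2*v - 12*u*v^2 - 18*u*v - 18*u - 4*v) du + (2*u^3 - 4*u + 4*v + 3) dv

Using F^*(f dg) = (f ∘ F) d(g ∘ F), substitute each coordinate x_i by F_i(u, v) in f_i, and replace dx_i by d F_i = (∂F_i/∂u) du + (∂F_i/∂v) dv.
  For the x component: f_1(F) = 1; d F_1 = (2*v) du + (2*u + 4*v + 3) dv
  For the y component: f_2(F) = 6 - 2*u^2; d F_2 = (-6*u - v) du + (-u) dv
  For the z component: f_3(F) = -3*u^2 - 6*u*v - 6*v^2 - 9*v + 9; d F_3 = (2*u) du + (0) dv
Combining and collecting du, dv coefficients:
  coeff of du: 6*u^3 - 10*u^2*v - 12*u*v^2 - 18*u*v - 18*u - 4*v
  coeff of dv: 2*u^3 - 4*u + 4*v + 3
F^* omega = (6*u^3 - 10*u^2*v - 12*u*v^2 - 18*u*v - 18*u - 4*v) du + (2*u^3 - 4*u + 4*v + 3) dv.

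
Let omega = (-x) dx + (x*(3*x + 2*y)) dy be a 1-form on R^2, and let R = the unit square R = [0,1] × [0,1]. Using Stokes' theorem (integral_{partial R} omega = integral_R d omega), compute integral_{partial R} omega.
integral_(partial R) omega = 4

Stokes: integral_partial_R omega = integral_R d omega with d omega = (∂Q/∂x - ∂P/∂y) dx ∧ dy.
  ∂Q/∂x = 6*x + 2*y
  ∂P/∂y = 0
  integrand = ∂Q/∂x - ∂P/∂y = 6*x + 2*y.
Integrating over R: integral_0^1 integral_0^1 (6*x + 2*y) dx dy = 4.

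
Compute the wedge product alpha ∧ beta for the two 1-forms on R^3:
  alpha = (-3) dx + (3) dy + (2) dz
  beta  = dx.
alpha ∧ beta = (-3) dx ∧ dy + (-2) dx ∧ dz

Distribute the wedge, using dx_i ∧ dx_j = -dx_j ∧ dx_i and dx_i ∧ dx_i = 0. For each pair (i, j) with i < j, the coefficient of dx_i ∧ dx_j in alpha ∧ beta is (alpha_i * beta_j - alpha_j * beta_i). Collecting: alpha ∧ beta = (-3) dx ∧ dy + (-2) dx ∧ dz.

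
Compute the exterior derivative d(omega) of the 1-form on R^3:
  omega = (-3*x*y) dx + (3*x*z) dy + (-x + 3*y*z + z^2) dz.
d(omega) = (3*x + 3*z) dx ∧ dy + (-1) dx ∧ dz + (-3*x + 3*z) dy ∧ dz

For a 1-form omega = sum_i f_i dx_i, the exterior derivative is
  d(omega) = sum_{i < j} (∂f_j/∂x_i - ∂f_i/∂x_j) dx_i ∧ dx_j.
  coefficient of dx ∧ dy: ∂f_2/∂x - ∂f_1/∂y = ∂(3*x*z)/∂x - ∂(-3*x*y)/∂y = 3*x + 3*z
  coefficient of dx ∧ dz: ∂f_3/∂x - ∂f_1/∂z = ∂(-x + 3*y*z + z^2)/∂x - ∂(-3*x*y)/∂z = -1
  coefficient of dy ∧ dz: ∂f_3/∂y - ∂f_2/∂z = ∂(-x + 3*y*z + z^2)/∂y - ∂(3*x*z)/∂z = -3*x + 3*z
Assembling: d(omega) = (3*x + 3*z) dx ∧ dy + (-1) dx ∧ dz + (-3*x + 3*z) dy ∧ dz.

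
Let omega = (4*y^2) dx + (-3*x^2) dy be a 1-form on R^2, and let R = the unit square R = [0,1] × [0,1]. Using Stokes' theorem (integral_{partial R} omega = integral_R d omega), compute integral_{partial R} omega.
integral_(partial R) omega = -7

Stokes: integral_partial_R omega = integral_R d omega with d omega = (∂Q/∂x - ∂P/∂y) dx ∧ dy.
  ∂Q/∂x = -6*x
  ∂P/∂y = 8*y
  integrand = ∂Q/∂x - ∂P/∂y = -6*x - 8*y.
Integrating over R: integral_0^1 integral_0^1 (-6*x - 8*y) dx dy = -7.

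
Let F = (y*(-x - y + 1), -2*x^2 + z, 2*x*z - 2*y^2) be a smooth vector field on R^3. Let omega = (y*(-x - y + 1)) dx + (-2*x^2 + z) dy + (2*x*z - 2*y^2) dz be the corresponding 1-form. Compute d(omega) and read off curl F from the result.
d(omega) = (-4*y - 1) dy ∧ dz + (-2*z) dz ∧ dx + (-3*x + 2*y - 1) dx ∧ dy; curl F = (-4*y - 1, -2*z, -3*x + 2*y - 1)

d omega = sum_{i<j} (∂f_j/∂x_i - ∂f_i/∂x_j) dx_i ∧ dx_j. Under the identification (dy ∧ dz, dz ∧ dx, dx ∧ dy) ↔ (e_x, e_y, e_z), the coefficients are exactly the components of curl F. Compute:
  ∂R/∂y - ∂Q/∂z = (-4*y) - (1) = -4*y - 1
  ∂P/∂z - ∂R/∂x = (0) - (2*z) = -2*z
  ∂Q/∂x - ∂P/∂y = (-4*x) - (-x - 2*y + 1) = -3*x + 2*y - 1.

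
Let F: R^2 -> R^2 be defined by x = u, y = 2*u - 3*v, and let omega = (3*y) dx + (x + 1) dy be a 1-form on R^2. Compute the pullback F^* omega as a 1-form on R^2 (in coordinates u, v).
F^* omega = (8*u - 9*v + 2) du + (-3*u - 3) dv

Using F^*(f dg) = (f ∘ F) d(g ∘ F), substitute each coordinate x_i by F_i(u, v) in f_i, and replace dx_i by d F_i = (∂F_i/∂u) du + (∂F_i/∂v) dv.
  For the x component: f_1(F) = 6*u - 9*v; d F_1 = (1) du + (0) dv
  For the y component: f_2(F) = u + 1; d F_2 = (2) du + (-3) dv
Combining and collecting du, dv coefficients:
  coeff of du: 8*u - 9*v + 2
  coeff of dv: -3*u - 3
F^* omega = (8*u - 9*v + 2) du + (-3*u - 3) dv.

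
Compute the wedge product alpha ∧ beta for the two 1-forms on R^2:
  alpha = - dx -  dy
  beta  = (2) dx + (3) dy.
alpha ∧ beta = (-1) dx ∧ dy

Distribute the wedge, using dx_i ∧ dx_j = -dx_j ∧ dx_i and dx_i ∧ dx_i = 0. For each pair (i, j) with i < j, the coefficient of dx_i ∧ dx_j in alpha ∧ beta is (alpha_i * beta_j - alpha_j * beta_i). Collecting: alpha ∧ beta = (-1) dx ∧ dy.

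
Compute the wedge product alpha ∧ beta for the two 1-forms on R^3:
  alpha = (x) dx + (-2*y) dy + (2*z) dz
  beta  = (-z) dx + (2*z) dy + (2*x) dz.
alpha ∧ beta = (2*z*(x - y)) dx ∧ dy + (2*x^2 + 2*z^2) dx ∧ dz + (-4*x*y - 4*z^2) dy ∧ dz

Distribute the wedge, using dx_i ∧ dx_j = -dx_j ∧ dx_i and dx_i ∧ dx_i = 0. For each pair (i, j) with i < j, the coefficient of dx_i ∧ dx_j in alpha ∧ beta is (alpha_i * beta_j - alpha_j * beta_i). Collecting: alpha ∧ beta = (2*z*(x - y)) dx ∧ dy + (2*x^2 + 2*z^2) dx ∧ dz + (-4*x*y - 4*z^2) dy ∧ dz.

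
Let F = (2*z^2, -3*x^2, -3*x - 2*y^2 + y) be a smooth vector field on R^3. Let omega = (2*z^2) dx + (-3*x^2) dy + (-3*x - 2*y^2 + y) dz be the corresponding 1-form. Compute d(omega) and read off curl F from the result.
d(omega) = (1 - 4*y) dy ∧ dz + (4*z + 3) dz ∧ dx + (-6*x) dx ∧ dy; curl F = (1 - 4*y, 4*z + 3, -6*x)

d omega = sum_{i<j} (∂f_j/∂x_i - ∂f_i/∂x_j) dx_i ∧ dx_j. Under the identification (dy ∧ dz, dz ∧ dx, dx ∧ dy) ↔ (e_x, e_y, e_z), the coefficients are exactly the components of curl F. Compute:
  ∂R/∂y - ∂Q/∂z = (1 - 4*y) - (0) = 1 - 4*y
  ∂P/∂z - ∂R/∂x = (4*z) - (-3) = 4*z + 3
  ∂Q/∂x - ∂P/∂y = (-6*x) - (0) = -6*x.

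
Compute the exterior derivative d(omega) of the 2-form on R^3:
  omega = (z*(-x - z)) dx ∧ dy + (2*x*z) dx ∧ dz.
d(omega) = (-x - 2*z) dx ∧ dy ∧ dz

For a 2-form omega = sum_{i<j} g_{ij} dx_i ∧ dx_j, the exterior derivative is
  d(omega) = sum_{i<j} d(g_{ij}) ∧ dx_i ∧ dx_j = sum_{i<j, k} (∂g_{ij}/∂x_k) dx_k ∧ dx_i ∧ dx_j.
Expand each term, using dx_k ∧ dx_i ∧ dx_j = sgn(permutation) dx_{(a)} ∧ dx_{(b)} ∧ dx_{(c)} with (a < b < c) sorted:
  d(z*(-x - z)) includes (∂/∂z)(z*(-x - z)) dz = (-x - 2*z) dz, which multiplied by dx ∧ dy gives (-x - 2*z) dx ∧ dy ∧ dz
Collecting like 3-forms: d(omega) = (-x - 2*z) dx ∧ dy ∧ dz.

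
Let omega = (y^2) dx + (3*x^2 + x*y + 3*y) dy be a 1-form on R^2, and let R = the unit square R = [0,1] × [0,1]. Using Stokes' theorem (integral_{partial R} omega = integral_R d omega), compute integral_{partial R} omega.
integral_(partial R) omega = 5/2

Stokes: integral_partial_R omega = integral_R d omega with d omega = (∂Q/∂x - ∂P/∂y) dx ∧ dy.
  ∂Q/∂x = 6*x + y
  ∂P/∂y = 2*y
  integrand = ∂Q/∂x - ∂P/∂y = 6*x - y.
Integrating over R: integral_0^1 integral_0^1 (6*x - y) dx dy = 5/2.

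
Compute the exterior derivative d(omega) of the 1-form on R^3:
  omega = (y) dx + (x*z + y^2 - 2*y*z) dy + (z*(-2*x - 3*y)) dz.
d(omega) = (z - 1) dx ∧ dy + (-2*z) dx ∧ dz + (-x + 2*y - 3*z) dy ∧ dz

For a 1-form omega = sum_i f_i dx_i, the exterior derivative is
  d(omega) = sum_{i < j} (∂f_j/∂x_i - ∂f_i/∂x_j) dx_i ∧ dx_j.
  coefficient of dx ∧ dy: ∂f_2/∂x - ∂f_1/∂y = ∂(x*z + y^2 - 2*y*z)/∂x - ∂(y)/∂y = z - 1
  coefficient of dx ∧ dz: ∂f_3/∂x - ∂f_1/∂z = ∂(z*(-2*x - 3*y))/∂x - ∂(y)/∂z = -2*z
  coefficient of dy ∧ dz: ∂f_3/∂y - ∂f_2/∂z = ∂(z*(-2*x - 3*y))/∂y - ∂(x*z + y^2 - 2*y*z)/∂z = -x + 2*y - 3*z
Assembling: d(omega) = (z - 1) dx ∧ dy + (-2*z) dx ∧ dz + (-x + 2*y - 3*z) dy ∧ dz.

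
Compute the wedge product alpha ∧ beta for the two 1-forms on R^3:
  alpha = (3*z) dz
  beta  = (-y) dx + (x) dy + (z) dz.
alpha ∧ beta = (3*y*z) dx ∧ dz + (-3*x*z) dy ∧ dz

Distribute the wedge, using dx_i ∧ dx_j = -dx_j ∧ dx_i and dx_i ∧ dx_i = 0. For each pair (i, j) with i < j, the coefficient of dx_i ∧ dx_j in alpha ∧ beta is (alpha_i * beta_j - alpha_j * beta_i). Collecting: alpha ∧ beta = (3*y*z) dx ∧ dz + (-3*x*z) dy ∧ dz.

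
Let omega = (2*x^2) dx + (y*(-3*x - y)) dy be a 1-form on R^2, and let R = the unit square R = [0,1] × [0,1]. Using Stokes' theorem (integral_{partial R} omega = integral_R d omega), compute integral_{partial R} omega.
integral_(partial R) omega = -3/2

Stokes: integral_partial_R omega = integral_R d omega with d omega = (∂Q/∂x - ∂P/∂y) dx ∧ dy.
  ∂Q/∂x = -3*y
  ∂P/∂y = 0
  integrand = ∂Q/∂x - ∂P/∂y = -3*y.
Integrating over R: integral_0^1 integral_0^1 (-3*y) dx dy = -3/2.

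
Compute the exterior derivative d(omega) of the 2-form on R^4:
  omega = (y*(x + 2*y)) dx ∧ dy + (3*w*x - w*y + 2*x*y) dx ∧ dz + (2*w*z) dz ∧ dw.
d(omega) = (w - 2*x) dx ∧ dy ∧ dz + (3*x - y) dx ∧ dz ∧ dw

For a 2-form omega = sum_{i<j} g_{ij} dx_i ∧ dx_j, the exterior derivative is
  d(omega) = sum_{i<j} d(g_{ij}) ∧ dx_i ∧ dx_j = sum_{i<j, k} (∂g_{ij}/∂x_k) dx_k ∧ dx_i ∧ dx_j.
Expand each term, using dx_k ∧ dx_i ∧ dx_j = sgn(permutation) dx_{(a)} ∧ dx_{(b)} ∧ dx_{(c)} with (a < b < c) sorted:
  d(3*w*x - w*y + 2*x*y) includes (∂/∂y)(3*w*x - w*y + 2*x*y) dy = (-w + 2*x) dy, which multiplied by dx ∧ dz gives (w - 2*x) dx ∧ dy ∧ dz
  d(3*w*x - w*y + 2*x*y) includes (∂/∂w)(3*w*x - w*y + 2*x*y) dw = (3*x - y) dw, which multiplied by dx ∧ dz gives (3*x - y) dx ∧ dz ∧ dw
Collecting like 3-forms: d(omega) = (w - 2*x) dx ∧ dy ∧ dz + (3*x - y) dx ∧ dz ∧ dw.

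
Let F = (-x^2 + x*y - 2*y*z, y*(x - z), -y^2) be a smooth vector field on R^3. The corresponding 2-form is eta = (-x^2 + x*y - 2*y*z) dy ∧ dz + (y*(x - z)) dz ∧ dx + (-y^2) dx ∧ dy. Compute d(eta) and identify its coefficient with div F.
d(eta) = (-x + y - z) dx ∧ dy ∧ dz; div F = -x + y - z

For a 2-form in R^3 of the form above, applying d gives a 3-form with coefficient ∂P/∂x + ∂Q/∂y + ∂R/∂z:
  ∂P/∂x = -2*x + y
  ∂Q/∂y = x - z
  ∂R/∂z = 0
Sum = -x + y - z, which is exactly div F.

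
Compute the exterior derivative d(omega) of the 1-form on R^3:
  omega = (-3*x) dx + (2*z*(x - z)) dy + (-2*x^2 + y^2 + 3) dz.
d(omega) = (2*z) dx ∧ dy + (-4*x) dx ∧ dz + (-2*x + 2*y + 4*z) dy ∧ dz

For a 1-form omega = sum_i f_i dx_i, the exterior derivative is
  d(omega) = sum_{i < j} (∂f_j/∂x_i - ∂f_i/∂x_j) dx_i ∧ dx_j.
  coefficient of dx ∧ dy: ∂f_2/∂x - ∂f_1/∂y = ∂(2*z*(x - z))/∂x - ∂(-3*x)/∂y = 2*z
  coefficient of dx ∧ dz: ∂f_3/∂x - ∂f_1/∂z = ∂(-2*x^2 + y^2 + 3)/∂x - ∂(-3*x)/∂z = -4*x
  coefficient of dy ∧ dz: ∂f_3/∂y - ∂f_2/∂z = ∂(-2*x^2 + y^2 + 3)/∂y - ∂(2*z*(x - z))/∂z = -2*x + 2*y + 4*z
Assembling: d(omega) = (2*z) dx ∧ dy + (-4*x) dx ∧ dz + (-2*x + 2*y + 4*z) dy ∧ dz.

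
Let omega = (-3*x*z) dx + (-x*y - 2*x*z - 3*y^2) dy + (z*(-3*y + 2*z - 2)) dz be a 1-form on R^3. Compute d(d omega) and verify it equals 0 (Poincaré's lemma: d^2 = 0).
d(d omega) = 0

Step 1: d omega = sum_{i<j} (∂f_j/∂x_i - ∂f_i/∂x_j) dx_i ∧ dx_j:
  coeff of dx ∧ dy: -y - 2*z
  coeff of dx ∧ dz: 3*x
  coeff of dy ∧ dz: 2*x - 3*z
Step 2: Apply d again to each 2-form coefficient. The only possible 3-form in R^3 is dx ∧ dy ∧ dz, with coefficient
  ∂(coeff of dy∧dz)/∂x - ∂(coeff of dx∧dz)/∂y + ∂(coeff of dx∧dy)/∂z
  = ∂/∂x (2*x - 3*z) - ∂/∂y (3*x) + ∂/∂z (-y - 2*z).
Each of these terms simplifies to sums of mixed partials that cancel in pairs. The result is 0 (by equality of mixed partials for smooth functions — Schwarz / Clairaut).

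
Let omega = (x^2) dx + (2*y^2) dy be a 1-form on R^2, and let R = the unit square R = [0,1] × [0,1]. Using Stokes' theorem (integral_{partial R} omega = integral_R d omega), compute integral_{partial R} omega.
integral_(partial R) omega = 0

Stokes: integral_partial_R omega = integral_R d omega with d omega = (∂Q/∂x - ∂P/∂y) dx ∧ dy.
  ∂Q/∂x = 0
  ∂P/∂y = 0
  integrand = ∂Q/∂x - ∂P/∂y = 0.
Integrating over R: integral_0^1 integral_0^1 (0) dx dy = 0.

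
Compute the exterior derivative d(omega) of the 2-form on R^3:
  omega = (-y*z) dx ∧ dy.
d(omega) = (-y) dx ∧ dy ∧ dz

For a 2-form omega = sum_{i<j} g_{ij} dx_i ∧ dx_j, the exterior derivative is
  d(omega) = sum_{i<j} d(g_{ij}) ∧ dx_i ∧ dx_j = sum_{i<j, k} (∂g_{ij}/∂x_k) dx_k ∧ dx_i ∧ dx_j.
Expand each term, using dx_k ∧ dx_i ∧ dx_j = sgn(permutation) dx_{(a)} ∧ dx_{(b)} ∧ dx_{(c)} with (a < b < c) sorted:
  d(-y*z) includes (∂/∂z)(-y*z) dz = (-y) dz, which multiplied by dx ∧ dy gives (-y) dx ∧ dy ∧ dz
Collecting like 3-forms: d(omega) = (-y) dx ∧ dy ∧ dz.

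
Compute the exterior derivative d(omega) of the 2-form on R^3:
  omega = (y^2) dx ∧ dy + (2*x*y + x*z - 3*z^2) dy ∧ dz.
d(omega) = (2*y + z) dx ∧ dy ∧ dz

For a 2-form omega = sum_{i<j} g_{ij} dx_i ∧ dx_j, the exterior derivative is
  d(omega) = sum_{i<j} d(g_{ij}) ∧ dx_i ∧ dx_j = sum_{i<j, k} (∂g_{ij}/∂x_k) dx_k ∧ dx_i ∧ dx_j.
Expand each term, using dx_k ∧ dx_i ∧ dx_j = sgn(permutation) dx_{(a)} ∧ dx_{(b)} ∧ dx_{(c)} with (a < b < c) sorted:
  d(2*x*y + x*z - 3*z^2) includes (∂/∂x)(2*x*y + x*z - 3*z^2) dx = (2*y + z) dx, which multiplied by dy ∧ dz gives (2*y + z) dx ∧ dy ∧ dz
Collecting like 3-forms: d(omega) = (2*y + z) dx ∧ dy ∧ dz.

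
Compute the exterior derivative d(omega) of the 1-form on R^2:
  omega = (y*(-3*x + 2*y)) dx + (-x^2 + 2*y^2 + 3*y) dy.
d(omega) = (x - 4*y) dx ∧ dy

For a 1-form omega = sum_i f_i dx_i, the exterior derivative is
  d(omega) = sum_{i < j} (∂f_j/∂x_i - ∂f_i/∂x_j) dx_i ∧ dx_j.
  coefficient of dx ∧ dy: ∂f_2/∂x - ∂f_1/∂y = ∂(-x^2 + 2*y^2 + 3*y)/∂x - ∂(y*(-3*x + 2*y))/∂y = x - 4*y
Assembling: d(omega) = (x - 4*y) dx ∧ dy.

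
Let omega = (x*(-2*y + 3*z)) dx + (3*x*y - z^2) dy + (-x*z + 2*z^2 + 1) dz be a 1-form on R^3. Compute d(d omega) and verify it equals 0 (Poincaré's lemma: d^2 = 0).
d(d omega) = 0

Step 1: d omega = sum_{i<j} (∂f_j/∂x_i - ∂f_i/∂x_j) dx_i ∧ dx_j:
  coeff of dx ∧ dy: 2*x + 3*y
  coeff of dx ∧ dz: -3*x - z
  coeff of dy ∧ dz: 2*z
Step 2: Apply d again to each 2-form coefficient. The only possible 3-form in R^3 is dx ∧ dy ∧ dz, with coefficient
  ∂(coeff of dy∧dz)/∂x - ∂(coeff of dx∧dz)/∂y + ∂(coeff of dx∧dy)/∂z
  = ∂/∂x (2*z) - ∂/∂y (-3*x - z) + ∂/∂z (2*x + 3*y).
Each of these terms simplifies to sums of mixed partials that cancel in pairs. The result is 0 (by equality of mixed partials for smooth functions — Schwarz / Clairaut).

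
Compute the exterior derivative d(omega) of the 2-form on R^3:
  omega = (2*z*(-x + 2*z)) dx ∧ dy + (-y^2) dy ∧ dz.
d(omega) = (-2*x + 8*z) dx ∧ dy ∧ dz

For a 2-form omega = sum_{i<j} g_{ij} dx_i ∧ dx_j, the exterior derivative is
  d(omega) = sum_{i<j} d(g_{ij}) ∧ dx_i ∧ dx_j = sum_{i<j, k} (∂g_{ij}/∂x_k) dx_k ∧ dx_i ∧ dx_j.
Expand each term, using dx_k ∧ dx_i ∧ dx_j = sgn(permutation) dx_{(a)} ∧ dx_{(b)} ∧ dx_{(c)} with (a < b < c) sorted:
  d(2*z*(-x + 2*z)) includes (∂/∂z)(2*z*(-x + 2*z)) dz = (-2*x + 8*z) dz, which multiplied by dx ∧ dy gives (-2*x + 8*z) dx ∧ dy ∧ dz
Collecting like 3-forms: d(omega) = (-2*x + 8*z) dx ∧ dy ∧ dz.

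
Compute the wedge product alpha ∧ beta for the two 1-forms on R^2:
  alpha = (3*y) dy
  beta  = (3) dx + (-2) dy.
alpha ∧ beta = (-9*y) dx ∧ dy

Distribute the wedge, using dx_i ∧ dx_j = -dx_j ∧ dx_i and dx_i ∧ dx_i = 0. For each pair (i, j) with i < j, the coefficient of dx_i ∧ dx_j in alpha ∧ beta is (alpha_i * beta_j - alpha_j * beta_i). Collecting: alpha ∧ beta = (-9*y) dx ∧ dy.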